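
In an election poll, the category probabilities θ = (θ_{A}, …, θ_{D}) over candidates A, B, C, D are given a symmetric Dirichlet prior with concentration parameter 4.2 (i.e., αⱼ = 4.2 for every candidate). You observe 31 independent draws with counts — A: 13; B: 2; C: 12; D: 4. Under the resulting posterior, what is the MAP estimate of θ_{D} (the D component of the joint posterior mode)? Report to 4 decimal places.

0.1644

The Dirichlet prior is conjugate to the Multinomial likelihood: each posterior αⱼ = prior αⱼ + observed count nⱼ.
Posterior concentration: (17.2, 6.2, 16.2, 8.2), total = 47.8.
Joint mode component: (α_{D}−1)/(Σα−K) = 7.2/43.8 = 0.1644.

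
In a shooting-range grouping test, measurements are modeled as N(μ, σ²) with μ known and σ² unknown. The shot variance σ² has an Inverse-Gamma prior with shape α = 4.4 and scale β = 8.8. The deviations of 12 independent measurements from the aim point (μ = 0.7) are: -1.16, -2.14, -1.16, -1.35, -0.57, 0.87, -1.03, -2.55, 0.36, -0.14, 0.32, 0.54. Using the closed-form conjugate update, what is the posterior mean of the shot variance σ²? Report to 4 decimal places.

With known mean μ and an Inverse-Gamma(α, β) prior on σ², the Normal likelihood is conjugate: posterior is Inv-Gamma(α + n/2, β + Σ(xᵢ−μ)²/2).
Σ(xᵢ−μ)² = (-1.16)² + (-2.14)² + (-1.16)² + (-1.35)² + (-0.57)² + (0.87)² + (-1.03)² + (-2.55)² + (0.36)² + (-0.14)² + (0.32)² + (0.54)² = 18.2817.
Posterior: Inv-Gamma(4.4 + 12/2, 8.8 + 18.2817/2) = Inv-Gamma(10.40, 17.94085).
E[σ²|data] = β/(α−1) = 17.94085/9.40 = 1.9086.

1.9086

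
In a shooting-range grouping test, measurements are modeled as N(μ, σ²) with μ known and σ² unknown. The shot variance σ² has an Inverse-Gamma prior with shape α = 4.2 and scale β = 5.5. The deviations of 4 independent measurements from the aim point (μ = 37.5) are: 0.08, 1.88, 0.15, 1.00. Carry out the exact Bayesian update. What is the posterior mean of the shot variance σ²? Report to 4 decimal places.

1.4965

With known mean μ and an Inverse-Gamma(α, β) prior on σ², the Normal likelihood is conjugate: posterior is Inv-Gamma(α + n/2, β + Σ(xᵢ−μ)²/2).
Σ(xᵢ−μ)² = (0.08)² + (1.88)² + (0.15)² + (1.00)² = 4.5633.
Posterior: Inv-Gamma(4.2 + 4/2, 5.5 + 4.5633/2) = Inv-Gamma(6.20, 7.78165).
E[σ²|data] = β/(α−1) = 7.78165/5.20 = 1.4965.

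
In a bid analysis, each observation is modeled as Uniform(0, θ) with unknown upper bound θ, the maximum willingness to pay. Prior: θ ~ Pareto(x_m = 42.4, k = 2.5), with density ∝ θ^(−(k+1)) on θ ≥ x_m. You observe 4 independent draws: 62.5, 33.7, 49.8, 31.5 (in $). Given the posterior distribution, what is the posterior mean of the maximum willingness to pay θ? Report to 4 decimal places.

73.8636

A Pareto(scale x_m, shape k) prior on the upper bound θ of Uniform(0, θ) is conjugate: posterior is Pareto(max(x_m, max xᵢ), k + n).
Sample maximum = 62.5; prior scale x_m = 42.4 → posterior scale = max = 62.5.
Posterior shape = 2.5 + 4 = 6.5.
E[θ|data] = k·x_m/(k−1) = 6.5·62.5/5.5 = 73.8636.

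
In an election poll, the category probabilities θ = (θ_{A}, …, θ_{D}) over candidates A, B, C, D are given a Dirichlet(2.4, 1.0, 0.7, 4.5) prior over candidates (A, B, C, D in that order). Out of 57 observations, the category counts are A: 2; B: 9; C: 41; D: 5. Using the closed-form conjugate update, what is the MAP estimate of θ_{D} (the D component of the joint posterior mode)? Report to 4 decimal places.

The Dirichlet prior is conjugate to the Multinomial likelihood: each posterior αⱼ = prior αⱼ + observed count nⱼ.
Posterior concentration: (4.4, 10.0, 41.7, 9.5), total = 65.6.
Joint mode component: (α_{D}−1)/(Σα−K) = 8.5/61.6 = 0.1380.

0.1380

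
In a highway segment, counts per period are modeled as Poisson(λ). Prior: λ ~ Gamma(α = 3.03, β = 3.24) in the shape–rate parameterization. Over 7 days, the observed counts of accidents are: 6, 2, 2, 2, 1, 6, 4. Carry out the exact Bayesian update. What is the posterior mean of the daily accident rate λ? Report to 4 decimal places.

2.5420

With a Gamma(shape α, rate β) prior, the Poisson likelihood is conjugate: the posterior is Gamma(α + ΣXᵢ, β + n).
Sum of counts S = 23 over n = 7 days.
Posterior: Gamma(α+S, β+n) = Gamma(3.03+23, 3.24+7) = Gamma(26.03, 10.24).
Posterior mean = α/β = 26.03/10.24 = 2.5420.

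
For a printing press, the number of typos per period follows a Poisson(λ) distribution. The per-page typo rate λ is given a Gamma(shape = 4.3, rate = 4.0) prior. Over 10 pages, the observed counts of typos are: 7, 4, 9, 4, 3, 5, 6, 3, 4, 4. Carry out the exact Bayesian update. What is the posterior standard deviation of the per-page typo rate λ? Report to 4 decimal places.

0.5215

With a Gamma(shape α, rate β) prior, the Poisson likelihood is conjugate: the posterior is Gamma(α + ΣXᵢ, β + n).
Sum of counts S = 49 over n = 10 pages.
Posterior: Gamma(α+S, β+n) = Gamma(4.3+49, 4.0+10) = Gamma(53.3, 14.0).
SD = √α/β = √53.3/14.0 = 0.5215.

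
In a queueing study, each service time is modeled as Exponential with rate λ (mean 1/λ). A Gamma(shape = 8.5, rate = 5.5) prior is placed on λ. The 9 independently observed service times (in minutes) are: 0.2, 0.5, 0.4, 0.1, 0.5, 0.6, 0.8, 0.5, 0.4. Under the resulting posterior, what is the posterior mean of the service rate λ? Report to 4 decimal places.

With a Gamma(shape α, rate β) prior on the exponential rate λ, the posterior after n observations with total T = Σxᵢ is Gamma(α+n, β+T).
Sum of observations T = 4.0 minutes; n = 9.
Posterior: Gamma(8.5+9, 5.5+4.0) = Gamma(17.5, 9.5).
Posterior mean of λ = α/β = 17.5/9.5 = 1.8421.

1.8421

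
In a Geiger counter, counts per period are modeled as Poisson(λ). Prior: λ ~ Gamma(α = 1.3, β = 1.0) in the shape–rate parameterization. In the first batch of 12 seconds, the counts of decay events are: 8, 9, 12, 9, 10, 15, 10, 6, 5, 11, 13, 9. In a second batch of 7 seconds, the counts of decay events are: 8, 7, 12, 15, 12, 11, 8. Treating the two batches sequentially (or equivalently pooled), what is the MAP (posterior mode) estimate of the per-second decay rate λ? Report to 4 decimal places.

With a Gamma(shape α, rate β) prior, the Poisson likelihood is conjugate: the posterior is Gamma(α + ΣXᵢ, β + n).
Batch 1: sum of counts S = 117 over n = 12 seconds.
After batch 1: Gamma(α+S, β+n) = Gamma(1.3+117, 1.0+12) = Gamma(118.3, 13.0).
Batch 2: sum of counts S = 73 over n = 7 seconds.
After batch 2: Gamma(α+S, β+n) = Gamma(118.3+73, 13.0+7) = Gamma(191.3, 20.0).
Mode of Gamma(α,β) for α≥1 is (α−1)/β = 190.3/20.0 = 9.5150.

9.5150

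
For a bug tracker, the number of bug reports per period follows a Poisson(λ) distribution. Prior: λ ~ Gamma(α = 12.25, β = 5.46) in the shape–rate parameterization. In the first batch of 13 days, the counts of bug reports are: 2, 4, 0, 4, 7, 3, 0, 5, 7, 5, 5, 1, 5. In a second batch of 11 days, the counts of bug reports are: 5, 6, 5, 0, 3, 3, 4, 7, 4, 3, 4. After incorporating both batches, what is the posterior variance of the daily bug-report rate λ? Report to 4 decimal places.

With a Gamma(shape α, rate β) prior, the Poisson likelihood is conjugate: the posterior is Gamma(α + ΣXᵢ, β + n).
Batch 1: sum of counts S = 48 over n = 13 days.
After batch 1: Gamma(α+S, β+n) = Gamma(12.25+48, 5.46+13) = Gamma(60.25, 18.46).
Batch 2: sum of counts S = 44 over n = 11 days.
After batch 2: Gamma(α+S, β+n) = Gamma(60.25+44, 18.46+11) = Gamma(104.25, 29.46).
Var = α/β² = 104.25/29.46² = 0.1201.

0.1201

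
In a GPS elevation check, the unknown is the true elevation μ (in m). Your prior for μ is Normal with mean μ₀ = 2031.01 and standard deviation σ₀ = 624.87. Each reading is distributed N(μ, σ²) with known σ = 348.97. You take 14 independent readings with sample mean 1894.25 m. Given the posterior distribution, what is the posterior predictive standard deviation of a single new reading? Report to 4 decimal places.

For Normal data with known variance σ², a Normal(μ₀, σ₀²) prior on μ is conjugate. Posterior precision = 1/σ₀² + n/σ²; posterior mean is the precision-weighted average of μ₀ and x̄.
σ₀² = 624.87² = 390462.5169, σ² = 348.97² = 121780.0609; σ² + n·σ₀² = 121780.0609 + 14·390462.5169 = 5588255.2975.
Posterior precision = 1/σ₀² + n/σ² = 1/390462.5169 + 14/121780.0609 = (σ² + n·σ₀²)/(σ₀²σ²) = 5588255.2975/(390462.5169·121780.0609); posterior variance σₙ² = σ₀²σ²/(σ² + n·σ₀²) = 390462.5169·121780.0609/5588255.2975 = 8509.015168.
Predictive variance for one new observation = σₙ² + σ² = 390462.5169·121780.0609/5588255.2975 + 121780.0609 = σ²·(σ₀² + 5588255.2975)/5588255.2975 = 121780.0609·5978717.8144/5588255.2975 = 130289.076068; SD = √(121780.0609·5978717.8144/5588255.2975) = 360.9558.

360.9558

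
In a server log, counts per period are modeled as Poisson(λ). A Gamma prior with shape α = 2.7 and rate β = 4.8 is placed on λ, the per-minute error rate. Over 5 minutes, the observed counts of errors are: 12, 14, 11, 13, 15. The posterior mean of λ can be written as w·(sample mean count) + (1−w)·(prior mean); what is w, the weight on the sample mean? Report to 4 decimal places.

With a Gamma(shape α, rate β) prior, the Poisson likelihood is conjugate: the posterior is Gamma(α + ΣXᵢ, β + n).
Posterior mean = (α₀+S)/(β₀+n) = [n/(β₀+n)]·(S/n) + [β₀/(β₀+n)]·(α₀/β₀), so only n and β₀ enter the weight.
Weight on data w = n/(β₀+n) = 5/(4.8+5) = 5/9.8 = 0.5102.

0.5102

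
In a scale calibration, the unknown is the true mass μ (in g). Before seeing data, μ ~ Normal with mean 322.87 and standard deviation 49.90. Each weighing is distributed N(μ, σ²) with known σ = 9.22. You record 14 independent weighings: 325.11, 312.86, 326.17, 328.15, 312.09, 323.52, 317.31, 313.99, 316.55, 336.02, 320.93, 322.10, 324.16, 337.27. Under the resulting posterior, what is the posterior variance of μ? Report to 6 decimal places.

6.057258

For Normal data with known variance σ², a Normal(μ₀, σ₀²) prior on μ is conjugate. Posterior precision = 1/σ₀² + n/σ²; posterior mean is the precision-weighted average of μ₀ and x̄.
σ₀² = 49.90² = 2490.01, σ² = 9.22² = 85.0084; σ² + n·σ₀² = 85.0084 + 14·2490.01 = 34945.1484.
Posterior precision = 1/σ₀² + n/σ² = 1/2490.01 + 14/85.0084 = (σ² + n·σ₀²)/(σ₀²σ²) = 34945.1484/(2490.01·85.0084); posterior variance σₙ² = σ₀²σ²/(σ² + n·σ₀²) = 2490.01·85.0084/34945.1484 = 6.057258.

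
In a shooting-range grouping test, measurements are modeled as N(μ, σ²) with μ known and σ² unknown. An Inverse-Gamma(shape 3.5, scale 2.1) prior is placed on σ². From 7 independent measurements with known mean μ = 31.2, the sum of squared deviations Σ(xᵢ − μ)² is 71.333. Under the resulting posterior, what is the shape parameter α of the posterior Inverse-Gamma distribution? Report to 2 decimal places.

With known mean μ and an Inverse-Gamma(α, β) prior on σ², the Normal likelihood is conjugate: posterior is Inv-Gamma(α + n/2, β + Σ(xᵢ−μ)²/2).
Posterior: Inv-Gamma(3.5 + 7/2, 2.1 + 71.333/2) = Inv-Gamma(7.00, 37.7665).
Posterior α = 7.00.

7.00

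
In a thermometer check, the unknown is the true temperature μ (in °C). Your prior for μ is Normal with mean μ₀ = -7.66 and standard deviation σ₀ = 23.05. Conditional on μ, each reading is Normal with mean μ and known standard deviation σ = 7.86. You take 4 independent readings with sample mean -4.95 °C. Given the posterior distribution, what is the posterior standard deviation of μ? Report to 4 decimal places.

For Normal data with known variance σ², a Normal(μ₀, σ₀²) prior on μ is conjugate. Posterior precision = 1/σ₀² + n/σ²; posterior mean is the precision-weighted average of μ₀ and x̄.
σ₀² = 23.05² = 531.3025, σ² = 7.86² = 61.7796; σ² + n·σ₀² = 61.7796 + 4·531.3025 = 2186.9896.
Posterior precision = 1/σ₀² + n/σ² = 1/531.3025 + 4/61.7796 = (σ² + n·σ₀²)/(σ₀²σ²) = 2186.9896/(531.3025·61.7796); posterior variance σₙ² = σ₀²σ²/(σ² + n·σ₀²) = 531.3025·61.7796/2186.9896 = 15.008602.
Posterior SD = √σₙ² = √(531.3025·61.7796/2186.9896) = 3.8741.

3.8741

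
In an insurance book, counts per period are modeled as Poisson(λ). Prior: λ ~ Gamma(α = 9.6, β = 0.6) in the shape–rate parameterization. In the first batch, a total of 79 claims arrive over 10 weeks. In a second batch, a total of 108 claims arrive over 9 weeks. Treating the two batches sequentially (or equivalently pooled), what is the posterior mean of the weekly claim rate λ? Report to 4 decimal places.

With a Gamma(shape α, rate β) prior, the Poisson likelihood is conjugate: the posterior is Gamma(α + ΣXᵢ, β + n).
After batch 1: Gamma(α+S, β+n) = Gamma(9.6+79, 0.6+10) = Gamma(88.6, 10.6).
After batch 2: Gamma(α+S, β+n) = Gamma(88.6+108, 10.6+9) = Gamma(196.6, 19.6).
Posterior mean = α/β = 196.6/19.6 = 10.0306.

10.0306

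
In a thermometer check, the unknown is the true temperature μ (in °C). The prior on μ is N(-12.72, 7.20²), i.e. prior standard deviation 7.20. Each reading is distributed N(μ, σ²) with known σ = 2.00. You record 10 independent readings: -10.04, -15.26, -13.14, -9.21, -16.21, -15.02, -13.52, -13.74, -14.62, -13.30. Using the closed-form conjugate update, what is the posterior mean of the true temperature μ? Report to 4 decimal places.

For Normal data with known variance σ², a Normal(μ₀, σ₀²) prior on μ is conjugate. Posterior precision = 1/σ₀² + n/σ²; posterior mean is the precision-weighted average of μ₀ and x̄.
Σxᵢ = (-10.04) + (-15.26) + (-13.14) + (-9.21) + (-16.21) + (-15.02) + (-13.52) + (-13.74) + (-14.62) + (-13.30) = -134.06, so n·x̄ = -134.06.
σ₀² = 7.20² = 51.84, σ² = 2.00² = 4; σ² + n·σ₀² = 4 + 10·51.84 = 522.4.
Posterior mean = (μ₀/σ₀² + n·x̄/σ²)/(1/σ₀² + n/σ²) = (σ²·μ₀ + σ₀²·n·x̄)/(σ² + n·σ₀²) = (4·(-12.72) + 51.84·(-134.06))/522.4 = -7000.5504/522.4 = -13.4007.

-13.4007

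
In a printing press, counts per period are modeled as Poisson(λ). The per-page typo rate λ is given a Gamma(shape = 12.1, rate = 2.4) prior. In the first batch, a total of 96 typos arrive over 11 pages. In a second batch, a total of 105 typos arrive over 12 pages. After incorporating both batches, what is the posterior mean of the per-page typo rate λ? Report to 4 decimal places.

8.3898

With a Gamma(shape α, rate β) prior, the Poisson likelihood is conjugate: the posterior is Gamma(α + ΣXᵢ, β + n).
After batch 1: Gamma(α+S, β+n) = Gamma(12.1+96, 2.4+11) = Gamma(108.1, 13.4).
After batch 2: Gamma(α+S, β+n) = Gamma(108.1+105, 13.4+12) = Gamma(213.1, 25.4).
Posterior mean = α/β = 213.1/25.4 = 8.3898.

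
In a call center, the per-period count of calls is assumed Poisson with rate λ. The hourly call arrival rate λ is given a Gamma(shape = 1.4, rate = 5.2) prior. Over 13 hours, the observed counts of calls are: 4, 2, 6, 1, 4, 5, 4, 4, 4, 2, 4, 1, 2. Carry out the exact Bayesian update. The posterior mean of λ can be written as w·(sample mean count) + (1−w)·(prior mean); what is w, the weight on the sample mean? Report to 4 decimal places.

With a Gamma(shape α, rate β) prior, the Poisson likelihood is conjugate: the posterior is Gamma(α + ΣXᵢ, β + n).
Posterior mean = (α₀+S)/(β₀+n) = [n/(β₀+n)]·(S/n) + [β₀/(β₀+n)]·(α₀/β₀), so only n and β₀ enter the weight.
Weight on data w = n/(β₀+n) = 13/(5.2+13) = 13/18.2 = 0.7143.

0.7143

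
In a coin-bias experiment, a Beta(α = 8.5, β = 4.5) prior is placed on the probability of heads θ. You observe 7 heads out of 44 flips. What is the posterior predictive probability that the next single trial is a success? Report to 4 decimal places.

0.2719

The Beta prior is conjugate to a Binomial/Bernoulli likelihood; the update adds successes to α and failures to β.
Posterior: Beta(α+k, β+n−k) = Beta(8.5+7, 4.5+37) = Beta(15.5, 41.5).
For a single future Bernoulli trial, P(success | data) = α/(α+β) = 0.2719.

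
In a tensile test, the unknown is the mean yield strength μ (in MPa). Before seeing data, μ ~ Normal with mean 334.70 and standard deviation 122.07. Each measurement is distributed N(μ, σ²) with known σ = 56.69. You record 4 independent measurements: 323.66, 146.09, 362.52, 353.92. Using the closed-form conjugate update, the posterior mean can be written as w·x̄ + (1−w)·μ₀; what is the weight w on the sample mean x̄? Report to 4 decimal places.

0.9488

For Normal data with known variance σ², a Normal(μ₀, σ₀²) prior on μ is conjugate. Posterior precision = 1/σ₀² + n/σ²; posterior mean is the precision-weighted average of μ₀ and x̄.
σ₀² = 122.07² = 14901.0849, σ² = 56.69² = 3213.7561. Prior precision 1/σ₀² = 1/14901.0849; data precision n/σ² = 4/3213.7561.
w = (n/σ²)/(1/σ₀² + n/σ²) = n·σ₀²/(σ² + n·σ₀²) = 4·14901.0849/(3213.7561 + 4·14901.0849) = 59604.3396/62818.0957 = 0.9488.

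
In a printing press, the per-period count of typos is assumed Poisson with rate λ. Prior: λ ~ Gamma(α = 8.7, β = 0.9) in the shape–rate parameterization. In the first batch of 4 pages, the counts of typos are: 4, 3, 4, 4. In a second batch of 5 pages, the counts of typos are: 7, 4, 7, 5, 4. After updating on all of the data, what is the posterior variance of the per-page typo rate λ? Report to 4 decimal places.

0.5173

With a Gamma(shape α, rate β) prior, the Poisson likelihood is conjugate: the posterior is Gamma(α + ΣXᵢ, β + n).
Batch 1: sum of counts S = 15 over n = 4 pages.
After batch 1: Gamma(α+S, β+n) = Gamma(8.7+15, 0.9+4) = Gamma(23.7, 4.9).
Batch 2: sum of counts S = 27 over n = 5 pages.
After batch 2: Gamma(α+S, β+n) = Gamma(23.7+27, 4.9+5) = Gamma(50.7, 9.9).
Var = α/β² = 50.7/9.9² = 0.5173.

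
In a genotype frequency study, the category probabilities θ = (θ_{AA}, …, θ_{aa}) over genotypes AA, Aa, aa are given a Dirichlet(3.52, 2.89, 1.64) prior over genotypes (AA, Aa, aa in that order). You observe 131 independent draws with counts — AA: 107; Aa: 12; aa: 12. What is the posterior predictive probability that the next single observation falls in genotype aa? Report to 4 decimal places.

0.0981

The Dirichlet prior is conjugate to the Multinomial likelihood: each posterior αⱼ = prior αⱼ + observed count nⱼ.
Posterior concentration: (110.52, 14.89, 13.64), total = 139.05.
P(next = aa | data) = α_{aa}/Σα = 0.0981.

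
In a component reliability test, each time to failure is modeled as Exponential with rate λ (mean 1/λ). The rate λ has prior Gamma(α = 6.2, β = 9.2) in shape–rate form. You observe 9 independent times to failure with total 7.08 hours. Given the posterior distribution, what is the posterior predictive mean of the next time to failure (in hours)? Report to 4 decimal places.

With a Gamma(shape α, rate β) prior on the exponential rate λ, the posterior after n observations with total T = Σxᵢ is Gamma(α+n, β+T).
Posterior: Gamma(6.2+9, 9.2+7.08) = Gamma(15.2, 16.28).
The predictive distribution for the next observation is Lomax; its mean is β/(α−1) = 16.28/14.2 = 1.1465.

1.1465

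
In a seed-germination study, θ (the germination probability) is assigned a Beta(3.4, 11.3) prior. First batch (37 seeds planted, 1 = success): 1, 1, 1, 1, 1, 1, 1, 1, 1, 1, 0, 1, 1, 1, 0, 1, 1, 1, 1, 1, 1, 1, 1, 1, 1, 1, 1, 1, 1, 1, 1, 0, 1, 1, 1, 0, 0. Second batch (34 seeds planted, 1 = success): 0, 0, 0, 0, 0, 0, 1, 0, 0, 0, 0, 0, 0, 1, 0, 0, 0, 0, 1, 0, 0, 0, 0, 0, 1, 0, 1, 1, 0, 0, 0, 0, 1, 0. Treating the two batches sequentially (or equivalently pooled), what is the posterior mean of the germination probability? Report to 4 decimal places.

The Beta prior is conjugate to a Binomial/Bernoulli likelihood; the update adds successes to α and failures to β.
After batch 1: Beta(3.4+32, 11.3+5) = Beta(35.4, 16.3).
After batch 2: Beta(35.4+7, 16.3+27) = Beta(42.4, 43.3).
Posterior mean = α/(α+β) = 42.4/85.7 = 0.4947.

0.4947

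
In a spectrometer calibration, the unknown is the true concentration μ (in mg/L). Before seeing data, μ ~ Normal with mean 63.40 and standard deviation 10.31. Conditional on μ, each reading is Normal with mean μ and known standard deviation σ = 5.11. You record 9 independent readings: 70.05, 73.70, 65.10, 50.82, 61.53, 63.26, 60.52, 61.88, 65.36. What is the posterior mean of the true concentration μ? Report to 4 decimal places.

For Normal data with known variance σ², a Normal(μ₀, σ₀²) prior on μ is conjugate. Posterior precision = 1/σ₀² + n/σ²; posterior mean is the precision-weighted average of μ₀ and x̄.
Σxᵢ = 70.05 + 73.70 + 65.10 + 50.82 + 61.53 + 63.26 + 60.52 + 61.88 + 65.36 = 572.22, so n·x̄ = 572.22.
σ₀² = 10.31² = 106.2961, σ² = 5.11² = 26.1121; σ² + n·σ₀² = 26.1121 + 9·106.2961 = 982.777.
Posterior mean = (μ₀/σ₀² + n·x̄/σ²)/(1/σ₀² + n/σ²) = (σ²·μ₀ + σ₀²·n·x̄)/(σ² + n·σ₀²) = (26.1121·63.40 + 106.2961·572.22)/982.777 = 62480.261482/982.777 = 63.5752.

63.5752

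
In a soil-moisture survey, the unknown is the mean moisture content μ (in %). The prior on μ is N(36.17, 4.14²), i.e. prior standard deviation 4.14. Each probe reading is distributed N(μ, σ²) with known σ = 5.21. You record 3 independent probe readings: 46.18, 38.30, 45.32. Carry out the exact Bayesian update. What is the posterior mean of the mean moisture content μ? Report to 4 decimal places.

40.8147

For Normal data with known variance σ², a Normal(μ₀, σ₀²) prior on μ is conjugate. Posterior precision = 1/σ₀² + n/σ²; posterior mean is the precision-weighted average of μ₀ and x̄.
Σxᵢ = 46.18 + 38.30 + 45.32 = 129.8, so n·x̄ = 129.8.
σ₀² = 4.14² = 17.1396, σ² = 5.21² = 27.1441; σ² + n·σ₀² = 27.1441 + 3·17.1396 = 78.5629.
Posterior mean = (μ₀/σ₀² + n·x̄/σ²)/(1/σ₀² + n/σ²) = (σ²·μ₀ + σ₀²·n·x̄)/(σ² + n·σ₀²) = (27.1441·36.17 + 17.1396·129.8)/78.5629 = 3206.522177/78.5629 = 40.8147.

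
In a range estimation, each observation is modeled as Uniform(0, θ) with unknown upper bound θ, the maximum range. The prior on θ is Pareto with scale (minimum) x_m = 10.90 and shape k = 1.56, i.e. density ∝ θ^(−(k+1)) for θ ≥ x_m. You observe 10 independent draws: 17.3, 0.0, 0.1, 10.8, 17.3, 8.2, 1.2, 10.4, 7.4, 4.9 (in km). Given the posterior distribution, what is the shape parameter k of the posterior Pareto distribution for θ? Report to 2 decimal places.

11.56

A Pareto(scale x_m, shape k) prior on the upper bound θ of Uniform(0, θ) is conjugate: posterior is Pareto(max(x_m, max xᵢ), k + n).
Sample maximum = 17.3; prior scale x_m = 10.90 → posterior scale = max = 17.30.
Posterior shape = 1.56 + 10 = 11.56.
Posterior shape k = 11.56.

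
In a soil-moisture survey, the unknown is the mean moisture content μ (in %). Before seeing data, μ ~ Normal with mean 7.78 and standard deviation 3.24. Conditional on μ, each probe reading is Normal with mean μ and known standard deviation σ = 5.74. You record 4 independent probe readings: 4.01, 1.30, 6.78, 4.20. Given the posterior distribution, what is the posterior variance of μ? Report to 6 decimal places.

4.615425

For Normal data with known variance σ², a Normal(μ₀, σ₀²) prior on μ is conjugate. Posterior precision = 1/σ₀² + n/σ²; posterior mean is the precision-weighted average of μ₀ and x̄.
σ₀² = 3.24² = 10.4976, σ² = 5.74² = 32.9476; σ² + n·σ₀² = 32.9476 + 4·10.4976 = 74.938.
Posterior precision = 1/σ₀² + n/σ² = 1/10.4976 + 4/32.9476 = (σ² + n·σ₀²)/(σ₀²σ²) = 74.938/(10.4976·32.9476); posterior variance σₙ² = σ₀²σ²/(σ² + n·σ₀²) = 10.4976·32.9476/74.938 = 4.615425.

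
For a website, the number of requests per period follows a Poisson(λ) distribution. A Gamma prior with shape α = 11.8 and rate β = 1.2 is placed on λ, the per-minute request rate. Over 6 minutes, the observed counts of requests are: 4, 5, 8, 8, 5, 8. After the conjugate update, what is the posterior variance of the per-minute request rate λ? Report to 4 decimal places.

0.9606

With a Gamma(shape α, rate β) prior, the Poisson likelihood is conjugate: the posterior is Gamma(α + ΣXᵢ, β + n).
Sum of counts S = 38 over n = 6 minutes.
Posterior: Gamma(α+S, β+n) = Gamma(11.8+38, 1.2+6) = Gamma(49.8, 7.2).
Var = α/β² = 49.8/7.2² = 0.9606.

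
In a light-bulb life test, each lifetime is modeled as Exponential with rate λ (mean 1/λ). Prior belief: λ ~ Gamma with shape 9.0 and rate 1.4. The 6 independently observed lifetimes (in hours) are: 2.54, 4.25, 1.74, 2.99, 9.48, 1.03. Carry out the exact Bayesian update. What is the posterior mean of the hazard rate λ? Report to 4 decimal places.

With a Gamma(shape α, rate β) prior on the exponential rate λ, the posterior after n observations with total T = Σxᵢ is Gamma(α+n, β+T).
Sum of observations T = 22.03 hours; n = 6.
Posterior: Gamma(9.0+6, 1.4+22.03) = Gamma(15.0, 23.43).
Posterior mean of λ = α/β = 15.0/23.43 = 0.6402.

0.6402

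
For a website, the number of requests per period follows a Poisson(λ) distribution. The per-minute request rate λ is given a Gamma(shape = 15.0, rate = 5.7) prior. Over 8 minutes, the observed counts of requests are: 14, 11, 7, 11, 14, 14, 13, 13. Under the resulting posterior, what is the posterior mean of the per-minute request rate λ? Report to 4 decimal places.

With a Gamma(shape α, rate β) prior, the Poisson likelihood is conjugate: the posterior is Gamma(α + ΣXᵢ, β + n).
Sum of counts S = 97 over n = 8 minutes.
Posterior: Gamma(α+S, β+n) = Gamma(15.0+97, 5.7+8) = Gamma(112.0, 13.7).
Posterior mean = α/β = 112.0/13.7 = 8.1752.

8.1752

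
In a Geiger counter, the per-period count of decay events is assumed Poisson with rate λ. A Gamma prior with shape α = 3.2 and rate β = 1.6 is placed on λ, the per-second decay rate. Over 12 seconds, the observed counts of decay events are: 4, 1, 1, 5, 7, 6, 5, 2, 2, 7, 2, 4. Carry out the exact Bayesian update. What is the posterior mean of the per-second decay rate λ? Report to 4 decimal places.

With a Gamma(shape α, rate β) prior, the Poisson likelihood is conjugate: the posterior is Gamma(α + ΣXᵢ, β + n).
Sum of counts S = 46 over n = 12 seconds.
Posterior: Gamma(α+S, β+n) = Gamma(3.2+46, 1.6+12) = Gamma(49.2, 13.6).
Posterior mean = α/β = 49.2/13.6 = 3.6176.

3.6176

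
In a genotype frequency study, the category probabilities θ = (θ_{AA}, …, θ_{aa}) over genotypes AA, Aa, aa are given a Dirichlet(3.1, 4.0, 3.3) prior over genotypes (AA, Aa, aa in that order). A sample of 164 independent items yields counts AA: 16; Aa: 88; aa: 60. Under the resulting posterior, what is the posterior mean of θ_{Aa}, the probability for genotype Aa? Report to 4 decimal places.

The Dirichlet prior is conjugate to the Multinomial likelihood: each posterior αⱼ = prior αⱼ + observed count nⱼ.
Posterior concentration: (19.1, 92.0, 63.3), total = 174.4.
E[θ_{Aa}|data] = α_{Aa}/Σα = 92.0/174.4 = 0.5275.

0.5275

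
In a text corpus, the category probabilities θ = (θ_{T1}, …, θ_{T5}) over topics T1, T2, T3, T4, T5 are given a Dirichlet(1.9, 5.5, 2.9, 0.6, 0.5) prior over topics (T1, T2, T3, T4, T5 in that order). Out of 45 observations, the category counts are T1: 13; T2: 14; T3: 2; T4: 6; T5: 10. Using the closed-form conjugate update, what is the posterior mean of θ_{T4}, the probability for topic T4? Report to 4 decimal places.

0.1170

The Dirichlet prior is conjugate to the Multinomial likelihood: each posterior αⱼ = prior αⱼ + observed count nⱼ.
Posterior concentration: (14.9, 19.5, 4.9, 6.6, 10.5), total = 56.4.
E[θ_{T4}|data] = α_{T4}/Σα = 6.6/56.4 = 0.1170.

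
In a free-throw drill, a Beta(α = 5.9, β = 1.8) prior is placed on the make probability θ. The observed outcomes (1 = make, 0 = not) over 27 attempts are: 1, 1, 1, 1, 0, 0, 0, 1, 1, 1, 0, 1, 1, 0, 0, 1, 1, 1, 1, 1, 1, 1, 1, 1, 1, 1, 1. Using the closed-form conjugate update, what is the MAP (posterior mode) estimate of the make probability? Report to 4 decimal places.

0.7920

The Beta prior is conjugate to a Binomial/Bernoulli likelihood; the update adds successes to α and failures to β.
Posterior: Beta(α+k, β+n−k) = Beta(5.9+21, 1.8+6) = Beta(26.9, 7.8).
Mode of Beta(a,b) for a,b>1 is (a−1)/(a+b−2) = 25.9/32.7 = 0.7920.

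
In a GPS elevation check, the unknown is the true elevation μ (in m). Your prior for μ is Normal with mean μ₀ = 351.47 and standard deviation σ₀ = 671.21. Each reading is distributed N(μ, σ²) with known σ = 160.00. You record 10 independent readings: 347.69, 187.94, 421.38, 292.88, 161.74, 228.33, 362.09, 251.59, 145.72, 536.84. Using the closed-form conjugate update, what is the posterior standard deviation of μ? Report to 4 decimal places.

50.4533

For Normal data with known variance σ², a Normal(μ₀, σ₀²) prior on μ is conjugate. Posterior precision = 1/σ₀² + n/σ²; posterior mean is the precision-weighted average of μ₀ and x̄.
σ₀² = 671.21² = 450522.8641, σ² = 160.00² = 25600; σ² + n·σ₀² = 25600 + 10·450522.8641 = 4530828.641.
Posterior precision = 1/σ₀² + n/σ² = 1/450522.8641 + 10/25600 = (σ² + n·σ₀²)/(σ₀²σ²) = 4530828.641/(450522.8641·25600); posterior variance σₙ² = σ₀²σ²/(σ² + n·σ₀²) = 450522.8641·25600/4530828.641 = 2545.535538.
Posterior SD = √σₙ² = √(450522.8641·25600/4530828.641) = 50.4533.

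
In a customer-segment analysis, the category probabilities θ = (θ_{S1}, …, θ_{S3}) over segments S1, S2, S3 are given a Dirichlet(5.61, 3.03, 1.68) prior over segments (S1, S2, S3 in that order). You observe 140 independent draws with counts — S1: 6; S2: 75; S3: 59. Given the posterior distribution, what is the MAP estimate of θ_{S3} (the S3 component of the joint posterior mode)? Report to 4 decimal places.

0.4051

The Dirichlet prior is conjugate to the Multinomial likelihood: each posterior αⱼ = prior αⱼ + observed count nⱼ.
Posterior concentration: (11.61, 78.03, 60.68), total = 150.32.
Joint mode component: (α_{S3}−1)/(Σα−K) = 59.68/147.32 = 0.4051.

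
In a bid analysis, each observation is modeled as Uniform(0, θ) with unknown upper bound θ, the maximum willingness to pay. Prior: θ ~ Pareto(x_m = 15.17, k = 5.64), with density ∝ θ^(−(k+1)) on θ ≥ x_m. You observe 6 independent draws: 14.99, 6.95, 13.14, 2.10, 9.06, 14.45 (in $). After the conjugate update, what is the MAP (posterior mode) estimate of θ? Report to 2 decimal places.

A Pareto(scale x_m, shape k) prior on the upper bound θ of Uniform(0, θ) is conjugate: posterior is Pareto(max(x_m, max xᵢ), k + n).
Sample maximum = 14.99; prior scale x_m = 15.17 → posterior scale = max = 15.17.
Posterior shape = 5.64 + 6 = 11.64.
The Pareto density is decreasing on [x_m, ∞), so the mode is x_m = 15.17.

15.17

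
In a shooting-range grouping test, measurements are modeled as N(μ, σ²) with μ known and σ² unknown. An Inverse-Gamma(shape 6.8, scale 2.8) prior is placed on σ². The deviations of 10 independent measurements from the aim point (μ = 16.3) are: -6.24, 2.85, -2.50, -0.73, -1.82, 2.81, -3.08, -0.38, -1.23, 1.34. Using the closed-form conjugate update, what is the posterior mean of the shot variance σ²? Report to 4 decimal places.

With known mean μ and an Inverse-Gamma(α, β) prior on σ², the Normal likelihood is conjugate: posterior is Inv-Gamma(α + n/2, β + Σ(xᵢ−μ)²/2).
Σ(xᵢ−μ)² = (-6.24)² + (2.85)² + (-2.50)² + (-0.73)² + (-1.82)² + (2.81)² + (-3.08)² + (-0.38)² + (-1.23)² + (1.34)² = 77.9908.
Posterior: Inv-Gamma(6.8 + 10/2, 2.8 + 77.9908/2) = Inv-Gamma(11.80, 41.79540).
E[σ²|data] = β/(α−1) = 41.79540/10.80 = 3.8699.

3.8699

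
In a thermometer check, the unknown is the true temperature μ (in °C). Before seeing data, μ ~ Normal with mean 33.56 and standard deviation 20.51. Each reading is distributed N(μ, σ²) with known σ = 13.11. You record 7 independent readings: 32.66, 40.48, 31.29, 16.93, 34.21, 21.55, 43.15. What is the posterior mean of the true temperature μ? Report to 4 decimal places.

31.5826

For Normal data with known variance σ², a Normal(μ₀, σ₀²) prior on μ is conjugate. Posterior precision = 1/σ₀² + n/σ²; posterior mean is the precision-weighted average of μ₀ and x̄.
Σxᵢ = 32.66 + 40.48 + 31.29 + 16.93 + 34.21 + 21.55 + 43.15 = 220.27, so n·x̄ = 220.27.
σ₀² = 20.51² = 420.6601, σ² = 13.11² = 171.8721; σ² + n·σ₀² = 171.8721 + 7·420.6601 = 3116.4928.
Posterior mean = (μ₀/σ₀² + n·x̄/σ²)/(1/σ₀² + n/σ²) = (σ²·μ₀ + σ₀²·n·x̄)/(σ² + n·σ₀²) = (171.8721·33.56 + 420.6601·220.27)/3116.4928 = 98426.827903/3116.4928 = 31.5826.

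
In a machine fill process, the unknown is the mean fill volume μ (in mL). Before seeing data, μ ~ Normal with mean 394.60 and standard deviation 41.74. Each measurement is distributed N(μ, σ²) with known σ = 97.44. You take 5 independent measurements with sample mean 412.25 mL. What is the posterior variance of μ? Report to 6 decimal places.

908.599008

For Normal data with known variance σ², a Normal(μ₀, σ₀²) prior on μ is conjugate. Posterior precision = 1/σ₀² + n/σ²; posterior mean is the precision-weighted average of μ₀ and x̄.
σ₀² = 41.74² = 1742.2276, σ² = 97.44² = 9494.5536; σ² + n·σ₀² = 9494.5536 + 5·1742.2276 = 18205.6916.
Posterior precision = 1/σ₀² + n/σ² = 1/1742.2276 + 5/9494.5536 = (σ² + n·σ₀²)/(σ₀²σ²) = 18205.6916/(1742.2276·9494.5536); posterior variance σₙ² = σ₀²σ²/(σ² + n·σ₀²) = 1742.2276·9494.5536/18205.6916 = 908.599008.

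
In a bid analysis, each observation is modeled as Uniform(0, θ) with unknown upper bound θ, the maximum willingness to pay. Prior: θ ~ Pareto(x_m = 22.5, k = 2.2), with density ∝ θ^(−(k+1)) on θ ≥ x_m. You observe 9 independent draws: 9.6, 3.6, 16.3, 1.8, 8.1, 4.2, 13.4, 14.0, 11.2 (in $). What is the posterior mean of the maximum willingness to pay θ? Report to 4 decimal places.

A Pareto(scale x_m, shape k) prior on the upper bound θ of Uniform(0, θ) is conjugate: posterior is Pareto(max(x_m, max xᵢ), k + n).
Sample maximum = 16.3; prior scale x_m = 22.5 → posterior scale = max = 22.5.
Posterior shape = 2.2 + 9 = 11.2.
E[θ|data] = k·x_m/(k−1) = 11.2·22.5/10.2 = 24.7059.

24.7059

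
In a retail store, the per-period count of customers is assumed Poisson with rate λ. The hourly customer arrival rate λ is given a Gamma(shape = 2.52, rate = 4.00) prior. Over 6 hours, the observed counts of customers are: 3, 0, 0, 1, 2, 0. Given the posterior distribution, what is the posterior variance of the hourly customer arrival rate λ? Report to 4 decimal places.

With a Gamma(shape α, rate β) prior, the Poisson likelihood is conjugate: the posterior is Gamma(α + ΣXᵢ, β + n).
Sum of counts S = 6 over n = 6 hours.
Posterior: Gamma(α+S, β+n) = Gamma(2.52+6, 4.00+6) = Gamma(8.52, 10.00).
Var = α/β² = 8.52/10.00² = 0.0852.

0.0852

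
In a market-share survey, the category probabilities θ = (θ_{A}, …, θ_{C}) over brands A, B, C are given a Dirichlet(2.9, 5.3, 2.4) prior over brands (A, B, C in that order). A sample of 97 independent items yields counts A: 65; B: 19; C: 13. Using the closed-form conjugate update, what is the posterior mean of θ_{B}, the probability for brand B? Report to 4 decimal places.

The Dirichlet prior is conjugate to the Multinomial likelihood: each posterior αⱼ = prior αⱼ + observed count nⱼ.
Posterior concentration: (67.9, 24.3, 15.4), total = 107.6.
E[θ_{B}|data] = α_{B}/Σα = 24.3/107.6 = 0.2258.

0.2258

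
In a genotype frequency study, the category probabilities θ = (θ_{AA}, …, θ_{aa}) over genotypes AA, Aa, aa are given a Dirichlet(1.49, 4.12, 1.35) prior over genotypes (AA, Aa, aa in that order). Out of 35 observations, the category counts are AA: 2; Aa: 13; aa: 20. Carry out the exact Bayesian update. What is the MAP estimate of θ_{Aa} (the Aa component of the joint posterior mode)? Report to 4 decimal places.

The Dirichlet prior is conjugate to the Multinomial likelihood: each posterior αⱼ = prior αⱼ + observed count nⱼ.
Posterior concentration: (3.49, 17.12, 21.35), total = 41.96.
Joint mode component: (α_{Aa}−1)/(Σα−K) = 16.12/38.96 = 0.4138.

0.4138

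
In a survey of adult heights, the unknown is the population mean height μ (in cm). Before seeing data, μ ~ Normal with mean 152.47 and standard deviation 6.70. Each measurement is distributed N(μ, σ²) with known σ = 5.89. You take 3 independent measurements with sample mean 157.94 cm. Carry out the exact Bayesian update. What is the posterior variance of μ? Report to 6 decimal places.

9.195259

For Normal data with known variance σ², a Normal(μ₀, σ₀²) prior on μ is conjugate. Posterior precision = 1/σ₀² + n/σ²; posterior mean is the precision-weighted average of μ₀ and x̄.
σ₀² = 6.70² = 44.89, σ² = 5.89² = 34.6921; σ² + n·σ₀² = 34.6921 + 3·44.89 = 169.3621.
Posterior precision = 1/σ₀² + n/σ² = 1/44.89 + 3/34.6921 = (σ² + n·σ₀²)/(σ₀²σ²) = 169.3621/(44.89·34.6921); posterior variance σₙ² = σ₀²σ²/(σ² + n·σ₀²) = 44.89·34.6921/169.3621 = 9.195259.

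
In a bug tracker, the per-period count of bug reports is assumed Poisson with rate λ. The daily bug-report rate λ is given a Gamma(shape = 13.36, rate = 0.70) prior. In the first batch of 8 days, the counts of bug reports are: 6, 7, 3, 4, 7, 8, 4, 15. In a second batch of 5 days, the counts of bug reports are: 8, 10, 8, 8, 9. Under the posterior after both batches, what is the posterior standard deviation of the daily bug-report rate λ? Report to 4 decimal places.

With a Gamma(shape α, rate β) prior, the Poisson likelihood is conjugate: the posterior is Gamma(α + ΣXᵢ, β + n).
Batch 1: sum of counts S = 54 over n = 8 days.
After batch 1: Gamma(α+S, β+n) = Gamma(13.36+54, 0.70+8) = Gamma(67.36, 8.70).
Batch 2: sum of counts S = 43 over n = 5 days.
After batch 2: Gamma(α+S, β+n) = Gamma(67.36+43, 8.70+5) = Gamma(110.36, 13.70).
SD = √α/β = √110.36/13.70 = 0.7668.

0.7668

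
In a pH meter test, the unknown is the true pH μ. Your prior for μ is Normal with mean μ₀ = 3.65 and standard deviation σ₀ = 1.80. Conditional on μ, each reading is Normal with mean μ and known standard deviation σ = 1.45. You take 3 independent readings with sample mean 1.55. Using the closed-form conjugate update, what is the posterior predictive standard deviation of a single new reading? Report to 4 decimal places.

For Normal data with known variance σ², a Normal(μ₀, σ₀²) prior on μ is conjugate. Posterior precision = 1/σ₀² + n/σ²; posterior mean is the precision-weighted average of μ₀ and x̄.
σ₀² = 1.80² = 3.24, σ² = 1.45² = 2.1025; σ² + n·σ₀² = 2.1025 + 3·3.24 = 11.8225.
Posterior precision = 1/σ₀² + n/σ² = 1/3.24 + 3/2.1025 = (σ² + n·σ₀²)/(σ₀²σ²) = 11.8225/(3.24·2.1025); posterior variance σₙ² = σ₀²σ²/(σ² + n·σ₀²) = 3.24·2.1025/11.8225 = 0.576198.
Predictive variance for one new observation = σₙ² + σ² = 3.24·2.1025/11.8225 + 2.1025 = σ²·(σ₀² + 11.8225)/11.8225 = 2.1025·15.0625/11.8225 = 2.678698; SD = √(2.1025·15.0625/11.8225) = 1.6367.

1.6367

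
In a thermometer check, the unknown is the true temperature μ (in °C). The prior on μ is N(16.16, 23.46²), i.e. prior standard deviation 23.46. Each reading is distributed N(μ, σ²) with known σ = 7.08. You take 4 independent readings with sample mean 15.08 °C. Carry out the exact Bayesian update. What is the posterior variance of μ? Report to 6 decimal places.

For Normal data with known variance σ², a Normal(μ₀, σ₀²) prior on μ is conjugate. Posterior precision = 1/σ₀² + n/σ²; posterior mean is the precision-weighted average of μ₀ and x̄.
σ₀² = 23.46² = 550.3716, σ² = 7.08² = 50.1264; σ² + n·σ₀² = 50.1264 + 4·550.3716 = 2251.6128.
Posterior precision = 1/σ₀² + n/σ² = 1/550.3716 + 4/50.1264 = (σ² + n·σ₀²)/(σ₀²σ²) = 2251.6128/(550.3716·50.1264); posterior variance σₙ² = σ₀²σ²/(σ² + n·σ₀²) = 550.3716·50.1264/2251.6128 = 12.252616.

12.252616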